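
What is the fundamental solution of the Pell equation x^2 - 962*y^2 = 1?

(x, y) = (1923, 62)

First expand sqrt(962) as a continued fraction. With x_i = (sqrt(962) + m_i)/d_i and (m_0, d_0) = (0, 1): a_0 = floor(sqrt(962)) = 31, since 31^2 = 961 <= 962 < 1024 = 32^2.
Iterate m_{i+1} = d_i*a_i - m_i, d_{i+1} = (962 - m_{i+1}^2)/d_i, a_{i+1} = floor((a_0 + m_{i+1})/d_{i+1}):
  m_1 = 1*31 - 0 = 31, d_1 = (962 - 31^2)/1 = 1/1 = 1, a_1 = floor((31 + 31)/1) = 62.
  m_2 = 1*62 - 31 = 31, d_2 = (962 - 31^2)/1 = 1/1 = 1: (m_2, d_2) = (m_1, d_1) = (31, 1), so from here the quotient a_1 repeats; the period length is 1.
So sqrt(962) = [31; (62)] with period length k = 1.
k is odd, so (p_{k-1}, q_{k-1}) only solves x^2 - 962y^2 = -1 and the fundamental solution of x^2 - 962y^2 = 1 is (p_{2k-1}, q_{2k-1}) = (p_1, q_1); compute convergents through index 1, running through the period twice.
Convergents (p_i = a_i*p_{i-1} + p_{i-2}, q_i = a_i*q_{i-1} + q_{i-2} with p_{-2}=0, p_{-1}=1, q_{-2}=1, q_{-1}=0):
  i=0: a_0=31, p_0 = 31*1 + 0 = 31, q_0 = 31*0 + 1 = 1.
  i=1: a_1=62, p_1 = 62*31 + 1 = 1923, q_1 = 62*1 + 0 = 62.
Indeed p_0^2 - 962*q_0^2 = 961 - 962 = -1, not +1.
Check: 1923^2 - 962*62^2 = 3697929 - 3697928 = 1, so (x, y) = (1923, 62) solves the equation, and by the theorem it is the least positive solution.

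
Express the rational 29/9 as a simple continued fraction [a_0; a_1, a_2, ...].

[3; 4, 2]

Run the Euclidean algorithm on 29 and 9; the successive quotients are the partial quotients a_0, a_1, ... (each step inverts the fractional part left over by the previous one):
  29 = 3*9 + 2, so a_0 = 3.
  9 = 4*2 + 1, so a_1 = 4.
  2 = 2*1 + 0, so a_2 = 2.
The remainder reaches 0 after 3 divisions, so the expansion has 3 partial quotients, read off in order.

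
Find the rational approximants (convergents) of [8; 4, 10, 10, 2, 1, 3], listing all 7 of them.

8/1, 33/4, 338/41, 3413/414, 7164/869, 10577/1283, 38895/4718

Using the convergent recurrence p_i = a_i*p_{i-1} + p_{i-2}, q_i = a_i*q_{i-1} + q_{i-2} with p_{-2}=0, p_{-1}=1, q_{-2}=1, q_{-1}=0:
  i=0: a_0=8, p_0 = 8*1 + 0 = 8, q_0 = 8*0 + 1 = 1.
  i=1: a_1=4, p_1 = 4*8 + 1 = 33, q_1 = 4*1 + 0 = 4.
  i=2: a_2=10, p_2 = 10*33 + 8 = 338, q_2 = 10*4 + 1 = 41.
  i=3: a_3=10, p_3 = 10*338 + 33 = 3413, q_3 = 10*41 + 4 = 414.
  i=4: a_4=2, p_4 = 2*3413 + 338 = 7164, q_4 = 2*414 + 41 = 869.
  i=5: a_5=1, p_5 = 1*7164 + 3413 = 10577, q_5 = 1*869 + 414 = 1283.
  i=6: a_6=3, p_6 = 3*10577 + 7164 = 38895, q_6 = 3*1283 + 869 = 4718.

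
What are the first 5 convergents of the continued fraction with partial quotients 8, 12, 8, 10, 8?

Using the convergent recurrence p_i = a_i*p_{i-1} + p_{i-2}, q_i = a_i*q_{i-1} + q_{i-2} with p_{-2}=0, p_{-1}=1, q_{-2}=1, q_{-1}=0:
  i=0: a_0=8, p_0 = 8*1 + 0 = 8, q_0 = 8*0 + 1 = 1.
  i=1: a_1=12, p_1 = 12*8 + 1 = 97, q_1 = 12*1 + 0 = 12.
  i=2: a_2=8, p_2 = 8*97 + 8 = 784, q_2 = 8*12 + 1 = 97.
  i=3: a_3=10, p_3 = 10*784 + 97 = 7937, q_3 = 10*97 + 12 = 982.
  i=4: a_4=8, p_4 = 8*7937 + 784 = 64280, q_4 = 8*982 + 97 = 7953.

8/1, 97/12, 784/97, 7937/982, 64280/7953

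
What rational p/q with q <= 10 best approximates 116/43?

27/10

Expand x = 116/43 as a continued fraction with the Euclidean algorithm:
  116 = 2*43 + 30, so a_0 = 2.
  43 = 1*30 + 13, so a_1 = 1.
  30 = 2*13 + 4, so a_2 = 2.
  13 = 3*4 + 1, so a_3 = 3.
  4 = 4*1 + 0, so a_4 = 4.
so x = [2; 1, 2, 3, 4].
Convergents (p_i = a_i*p_{i-1} + p_{i-2}, q_i = a_i*q_{i-1} + q_{i-2} with p_{-2}=0, p_{-1}=1, q_{-2}=1, q_{-1}=0), until the denominator exceeds 10:
  i=0: a_0=2, p_0 = 2*1 + 0 = 2, q_0 = 2*0 + 1 = 1.
  i=1: a_1=1, p_1 = 1*2 + 1 = 3, q_1 = 1*1 + 0 = 1.
  i=2: a_2=2, p_2 = 2*3 + 2 = 8, q_2 = 2*1 + 1 = 3.
  i=3: a_3=3, p_3 = 3*8 + 3 = 27, q_3 = 3*3 + 1 = 10.
  i=4: a_4=4, p_4 = 4*27 + 8 = 116, q_4 = 4*10 + 3 = 43.
q_4 = 43 > 10, so the last convergent with denominator <= 10 is p_3/q_3 = 27/10.
The closest fraction with denominator <= 10 is either p_3/q_3 or the intermediate fraction (k*p_3 + p_2)/(k*q_3 + q_2) with the largest k >= 1 whose denominator stays <= 10; these approach x as k grows, and every other convergent or intermediate fraction in range is farther away.
Largest k: floor((10 - q_2)/q_3) = floor((10 - 3)/10) = 0.
Since k = 0, no intermediate fraction beyond p_3/q_3 has denominator <= 10, so the convergent 27/10 is the closest (its error is |116*10 - 27*43|/(43*10) = 1/430).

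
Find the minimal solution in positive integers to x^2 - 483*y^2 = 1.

First expand sqrt(483) as a continued fraction. With x_i = (sqrt(483) + m_i)/d_i and (m_0, d_0) = (0, 1): a_0 = floor(sqrt(483)) = 21, since 21^2 = 441 <= 483 < 484 = 22^2.
Iterate m_{i+1} = d_i*a_i - m_i, d_{i+1} = (483 - m_{i+1}^2)/d_i, a_{i+1} = floor((a_0 + m_{i+1})/d_{i+1}):
  m_1 = 1*21 - 0 = 21, d_1 = (483 - 21^2)/1 = 42/1 = 42, a_1 = floor((21 + 21)/42) = 1.
  m_2 = 42*1 - 21 = 21, d_2 = (483 - 21^2)/42 = 42/42 = 1, a_2 = floor((21 + 21)/1) = 42.
  m_3 = 1*42 - 21 = 21, d_3 = (483 - 21^2)/1 = 42/1 = 42: (m_3, d_3) = (m_1, d_1) = (21, 42), so from here the quotients repeat a_1, a_2; the period length is 2.
So sqrt(483) = [21; (1, 42)] with period length k = 2.
k is even, so the fundamental solution of x^2 - 483y^2 = 1 is (p_{k-1}, q_{k-1}) = (p_1, q_1); compute convergents through index 1.
Convergents (p_i = a_i*p_{i-1} + p_{i-2}, q_i = a_i*q_{i-1} + q_{i-2} with p_{-2}=0, p_{-1}=1, q_{-2}=1, q_{-1}=0):
  i=0: a_0=21, p_0 = 21*1 + 0 = 21, q_0 = 21*0 + 1 = 1.
  i=1: a_1=1, p_1 = 1*21 + 1 = 22, q_1 = 1*1 + 0 = 1.
Check: 22^2 - 483*1^2 = 484 - 483 = 1, so (x, y) = (22, 1) solves the equation, and by the theorem it is the least positive solution.

(x, y) = (22, 1)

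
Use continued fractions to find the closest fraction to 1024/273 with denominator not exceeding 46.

15/4

Expand x = 1024/273 as a continued fraction with the Euclidean algorithm:
  1024 = 3*273 + 205, so a_0 = 3.
  273 = 1*205 + 68, so a_1 = 1.
  205 = 3*68 + 1, so a_2 = 3.
  68 = 68*1 + 0, so a_3 = 68.
so x = [3; 1, 3, 68].
Convergents (p_i = a_i*p_{i-1} + p_{i-2}, q_i = a_i*q_{i-1} + q_{i-2} with p_{-2}=0, p_{-1}=1, q_{-2}=1, q_{-1}=0), until the denominator exceeds 46:
  i=0: a_0=3, p_0 = 3*1 + 0 = 3, q_0 = 3*0 + 1 = 1.
  i=1: a_1=1, p_1 = 1*3 + 1 = 4, q_1 = 1*1 + 0 = 1.
  i=2: a_2=3, p_2 = 3*4 + 3 = 15, q_2 = 3*1 + 1 = 4.
  i=3: a_3=68, p_3 = 68*15 + 4 = 1024, q_3 = 68*4 + 1 = 273.
q_3 = 273 > 46, so the last convergent with denominator <= 46 is p_2/q_2 = 15/4.
The closest fraction with denominator <= 46 is either p_2/q_2 or the intermediate fraction (k*p_2 + p_1)/(k*q_2 + q_1) with the largest k >= 1 whose denominator stays <= 46; these approach x as k grows, and every other convergent or intermediate fraction in range is farther away.
Largest k: floor((46 - q_1)/q_2) = floor((46 - 1)/4) = 11.
That gives (11*15 + 4)/(11*4 + 1) = 169/45.
Compare the errors: |x - 15/4| = |1024*4 - 15*273|/(273*4) = 1/1092, and |x - 169/45| = |1024*45 - 169*273|/(273*45) = 57/12285.
Cross-multiplying, 1*12285 = 12285 < 62244 = 57*1092, so 1/1092 is smaller: the convergent 15/4 is closer to x than 169/45.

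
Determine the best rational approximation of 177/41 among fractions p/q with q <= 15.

56/13

Expand x = 177/41 as a continued fraction with the Euclidean algorithm:
  177 = 4*41 + 13, so a_0 = 4.
  41 = 3*13 + 2, so a_1 = 3.
  13 = 6*2 + 1, so a_2 = 6.
  2 = 2*1 + 0, so a_3 = 2.
so x = [4; 3, 6, 2].
Convergents (p_i = a_i*p_{i-1} + p_{i-2}, q_i = a_i*q_{i-1} + q_{i-2} with p_{-2}=0, p_{-1}=1, q_{-2}=1, q_{-1}=0), until the denominator exceeds 15:
  i=0: a_0=4, p_0 = 4*1 + 0 = 4, q_0 = 4*0 + 1 = 1.
  i=1: a_1=3, p_1 = 3*4 + 1 = 13, q_1 = 3*1 + 0 = 3.
  i=2: a_2=6, p_2 = 6*13 + 4 = 82, q_2 = 6*3 + 1 = 19.
q_2 = 19 > 15, so the last convergent with denominator <= 15 is p_1/q_1 = 13/3.
The closest fraction with denominator <= 15 is either p_1/q_1 or the intermediate fraction (k*p_1 + p_0)/(k*q_1 + q_0) with the largest k >= 1 whose denominator stays <= 15; these approach x as k grows, and every other convergent or intermediate fraction in range is farther away.
Largest k: floor((15 - q_0)/q_1) = floor((15 - 1)/3) = 4.
That gives (4*13 + 4)/(4*3 + 1) = 56/13.
Compare the errors: |x - 13/3| = |177*3 - 13*41|/(41*3) = 2/123, and |x - 56/13| = |177*13 - 56*41|/(41*13) = 5/533.
Cross-multiplying, 5*123 = 615 < 1066 = 2*533, so 5/533 is smaller: the intermediate fraction 56/13 is closer to x than 13/3.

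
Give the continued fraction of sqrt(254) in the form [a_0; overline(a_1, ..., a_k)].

Write x_i = (sqrt(254) + m_i)/d_i with (m_0, d_0) = (0, 1). a_0 = floor(sqrt(254)) = 15, since 15^2 = 225 <= 254 < 256 = 16^2.
Iterate m_{i+1} = d_i*a_i - m_i, d_{i+1} = (254 - m_{i+1}^2)/d_i, a_{i+1} = floor((a_0 + m_{i+1})/d_{i+1}):
  m_1 = 1*15 - 0 = 15, d_1 = (254 - 15^2)/1 = 29/1 = 29, a_1 = floor((15 + 15)/29) = 1.
  m_2 = 29*1 - 15 = 14, d_2 = (254 - 14^2)/29 = 58/29 = 2, a_2 = floor((15 + 14)/2) = 14.
  m_3 = 2*14 - 14 = 14, d_3 = (254 - 14^2)/2 = 58/2 = 29, a_3 = floor((15 + 14)/29) = 1.
  m_4 = 29*1 - 14 = 15, d_4 = (254 - 15^2)/29 = 29/29 = 1, a_4 = floor((15 + 15)/1) = 30.
  m_5 = 1*30 - 15 = 15, d_5 = (254 - 15^2)/1 = 29/1 = 29: (m_5, d_5) = (m_1, d_1) = (15, 29), so from here the quotients repeat a_1, ..., a_4; the period length is 4.
Hence the expansion of sqrt(254) is a_0 = 15 followed by the repeating block 1, 14, 1, 30 (period 4).

[15; overline(1, 14, 1, 30)]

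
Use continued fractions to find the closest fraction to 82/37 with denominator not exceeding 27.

Expand x = 82/37 as a continued fraction with the Euclidean algorithm:
  82 = 2*37 + 8, so a_0 = 2.
  37 = 4*8 + 5, so a_1 = 4.
  8 = 1*5 + 3, so a_2 = 1.
  5 = 1*3 + 2, so a_3 = 1.
  3 = 1*2 + 1, so a_4 = 1.
  2 = 2*1 + 0, so a_5 = 2.
so x = [2; 4, 1, 1, 1, 2].
Convergents (p_i = a_i*p_{i-1} + p_{i-2}, q_i = a_i*q_{i-1} + q_{i-2} with p_{-2}=0, p_{-1}=1, q_{-2}=1, q_{-1}=0), until the denominator exceeds 27:
  i=0: a_0=2, p_0 = 2*1 + 0 = 2, q_0 = 2*0 + 1 = 1.
  i=1: a_1=4, p_1 = 4*2 + 1 = 9, q_1 = 4*1 + 0 = 4.
  i=2: a_2=1, p_2 = 1*9 + 2 = 11, q_2 = 1*4 + 1 = 5.
  i=3: a_3=1, p_3 = 1*11 + 9 = 20, q_3 = 1*5 + 4 = 9.
  i=4: a_4=1, p_4 = 1*20 + 11 = 31, q_4 = 1*9 + 5 = 14.
  i=5: a_5=2, p_5 = 2*31 + 20 = 82, q_5 = 2*14 + 9 = 37.
q_5 = 37 > 27, so the last convergent with denominator <= 27 is p_4/q_4 = 31/14.
The closest fraction with denominator <= 27 is either p_4/q_4 or the intermediate fraction (k*p_4 + p_3)/(k*q_4 + q_3) with the largest k >= 1 whose denominator stays <= 27; these approach x as k grows, and every other convergent or intermediate fraction in range is farther away.
Largest k: floor((27 - q_3)/q_4) = floor((27 - 9)/14) = 1.
That gives (1*31 + 20)/(1*14 + 9) = 51/23.
Compare the errors: |x - 31/14| = |82*14 - 31*37|/(37*14) = 1/518, and |x - 51/23| = |82*23 - 51*37|/(37*23) = 1/851.
Cross-multiplying, 1*518 = 518 < 851 = 1*851, so 1/851 is smaller: the intermediate fraction 51/23 is closer to x than 31/14.

51/23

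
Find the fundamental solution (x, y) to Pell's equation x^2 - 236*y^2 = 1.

(x, y) = (561799, 36570)

First expand sqrt(236) as a continued fraction. With x_i = (sqrt(236) + m_i)/d_i and (m_0, d_0) = (0, 1): a_0 = floor(sqrt(236)) = 15, since 15^2 = 225 <= 236 < 256 = 16^2.
Iterate m_{i+1} = d_i*a_i - m_i, d_{i+1} = (236 - m_{i+1}^2)/d_i, a_{i+1} = floor((a_0 + m_{i+1})/d_{i+1}):
  m_1 = 1*15 - 0 = 15, d_1 = (236 - 15^2)/1 = 11/1 = 11, a_1 = floor((15 + 15)/11) = 2.
  m_2 = 11*2 - 15 = 7, d_2 = (236 - 7^2)/11 = 187/11 = 17, a_2 = floor((15 + 7)/17) = 1.
  m_3 = 17*1 - 7 = 10, d_3 = (236 - 10^2)/17 = 136/17 = 8, a_3 = floor((15 + 10)/8) = 3.
  m_4 = 8*3 - 10 = 14, d_4 = (236 - 14^2)/8 = 40/8 = 5, a_4 = floor((15 + 14)/5) = 5.
  m_5 = 5*5 - 14 = 11, d_5 = (236 - 11^2)/5 = 115/5 = 23, a_5 = floor((15 + 11)/23) = 1.
  m_6 = 23*1 - 11 = 12, d_6 = (236 - 12^2)/23 = 92/23 = 4, a_6 = floor((15 + 12)/4) = 6.
  m_7 = 4*6 - 12 = 12, d_7 = (236 - 12^2)/4 = 92/4 = 23, a_7 = floor((15 + 12)/23) = 1.
  m_8 = 23*1 - 12 = 11, d_8 = (236 - 11^2)/23 = 115/23 = 5, a_8 = floor((15 + 11)/5) = 5.
  m_9 = 5*5 - 11 = 14, d_9 = (236 - 14^2)/5 = 40/5 = 8, a_9 = floor((15 + 14)/8) = 3.
  m_10 = 8*3 - 14 = 10, d_10 = (236 - 10^2)/8 = 136/8 = 17, a_10 = floor((15 + 10)/17) = 1.
  m_11 = 17*1 - 10 = 7, d_11 = (236 - 7^2)/17 = 187/17 = 11, a_11 = floor((15 + 7)/11) = 2.
  m_12 = 11*2 - 7 = 15, d_12 = (236 - 15^2)/11 = 11/11 = 1, a_12 = floor((15 + 15)/1) = 30.
  m_13 = 1*30 - 15 = 15, d_13 = (236 - 15^2)/1 = 11/1 = 11: (m_13, d_13) = (m_1, d_1) = (15, 11), so from here the quotients repeat a_1, ..., a_12; the period length is 12.
So sqrt(236) = [15; (2, 1, 3, 5, 1, 6, 1, 5, 3, 1, 2, 30)] with period length k = 12.
k is even, so the fundamental solution of x^2 - 236y^2 = 1 is (p_{k-1}, q_{k-1}) = (p_11, q_11); compute convergents through index 11.
Convergents (p_i = a_i*p_{i-1} + p_{i-2}, q_i = a_i*q_{i-1} + q_{i-2} with p_{-2}=0, p_{-1}=1, q_{-2}=1, q_{-1}=0):
  i=0: a_0=15, p_0 = 15*1 + 0 = 15, q_0 = 15*0 + 1 = 1.
  i=1: a_1=2, p_1 = 2*15 + 1 = 31, q_1 = 2*1 + 0 = 2.
  i=2: a_2=1, p_2 = 1*31 + 15 = 46, q_2 = 1*2 + 1 = 3.
  i=3: a_3=3, p_3 = 3*46 + 31 = 169, q_3 = 3*3 + 2 = 11.
  i=4: a_4=5, p_4 = 5*169 + 46 = 891, q_4 = 5*11 + 3 = 58.
  i=5: a_5=1, p_5 = 1*891 + 169 = 1060, q_5 = 1*58 + 11 = 69.
  i=6: a_6=6, p_6 = 6*1060 + 891 = 7251, q_6 = 6*69 + 58 = 472.
  i=7: a_7=1, p_7 = 1*7251 + 1060 = 8311, q_7 = 1*472 + 69 = 541.
  i=8: a_8=5, p_8 = 5*8311 + 7251 = 48806, q_8 = 5*541 + 472 = 3177.
  i=9: a_9=3, p_9 = 3*48806 + 8311 = 154729, q_9 = 3*3177 + 541 = 10072.
  i=10: a_10=1, p_10 = 1*154729 + 48806 = 203535, q_10 = 1*10072 + 3177 = 13249.
  i=11: a_11=2, p_11 = 2*203535 + 154729 = 561799, q_11 = 2*13249 + 10072 = 36570.
Check: 561799^2 - 236*36570^2 = 315618116401 - 315618116400 = 1, so (x, y) = (561799, 36570) solves the equation, and by the theorem it is the least positive solution.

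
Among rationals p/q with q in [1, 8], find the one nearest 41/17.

Expand x = 41/17 as a continued fraction with the Euclidean algorithm:
  41 = 2*17 + 7, so a_0 = 2.
  17 = 2*7 + 3, so a_1 = 2.
  7 = 2*3 + 1, so a_2 = 2.
  3 = 3*1 + 0, so a_3 = 3.
so x = [2; 2, 2, 3].
Convergents (p_i = a_i*p_{i-1} + p_{i-2}, q_i = a_i*q_{i-1} + q_{i-2} with p_{-2}=0, p_{-1}=1, q_{-2}=1, q_{-1}=0), until the denominator exceeds 8:
  i=0: a_0=2, p_0 = 2*1 + 0 = 2, q_0 = 2*0 + 1 = 1.
  i=1: a_1=2, p_1 = 2*2 + 1 = 5, q_1 = 2*1 + 0 = 2.
  i=2: a_2=2, p_2 = 2*5 + 2 = 12, q_2 = 2*2 + 1 = 5.
  i=3: a_3=3, p_3 = 3*12 + 5 = 41, q_3 = 3*5 + 2 = 17.
q_3 = 17 > 8, so the last convergent with denominator <= 8 is p_2/q_2 = 12/5.
The closest fraction with denominator <= 8 is either p_2/q_2 or the intermediate fraction (k*p_2 + p_1)/(k*q_2 + q_1) with the largest k >= 1 whose denominator stays <= 8; these approach x as k grows, and every other convergent or intermediate fraction in range is farther away.
Largest k: floor((8 - q_1)/q_2) = floor((8 - 2)/5) = 1.
That gives (1*12 + 5)/(1*5 + 2) = 17/7.
Compare the errors: |x - 12/5| = |41*5 - 12*17|/(17*5) = 1/85, and |x - 17/7| = |41*7 - 17*17|/(17*7) = 2/119.
Cross-multiplying, 1*119 = 119 < 170 = 2*85, so 1/85 is smaller: the convergent 12/5 is closer to x than 17/7.

12/5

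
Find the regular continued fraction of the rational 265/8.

Run the Euclidean algorithm on 265 and 8; the successive quotients are the partial quotients a_0, a_1, ... (each step inverts the fractional part left over by the previous one):
  265 = 33*8 + 1, so a_0 = 33.
  8 = 8*1 + 0, so a_1 = 8.
The remainder reaches 0 after 2 divisions, so the expansion has 2 partial quotients, read off in order.

[33; 8]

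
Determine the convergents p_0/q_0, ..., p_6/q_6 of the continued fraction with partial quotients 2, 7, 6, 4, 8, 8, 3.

Using the convergent recurrence p_i = a_i*p_{i-1} + p_{i-2}, q_i = a_i*q_{i-1} + q_{i-2} with p_{-2}=0, p_{-1}=1, q_{-2}=1, q_{-1}=0:
  i=0: a_0=2, p_0 = 2*1 + 0 = 2, q_0 = 2*0 + 1 = 1.
  i=1: a_1=7, p_1 = 7*2 + 1 = 15, q_1 = 7*1 + 0 = 7.
  i=2: a_2=6, p_2 = 6*15 + 2 = 92, q_2 = 6*7 + 1 = 43.
  i=3: a_3=4, p_3 = 4*92 + 15 = 383, q_3 = 4*43 + 7 = 179.
  i=4: a_4=8, p_4 = 8*383 + 92 = 3156, q_4 = 8*179 + 43 = 1475.
  i=5: a_5=8, p_5 = 8*3156 + 383 = 25631, q_5 = 8*1475 + 179 = 11979.
  i=6: a_6=3, p_6 = 3*25631 + 3156 = 80049, q_6 = 3*11979 + 1475 = 37412.

2/1, 15/7, 92/43, 383/179, 3156/1475, 25631/11979, 80049/37412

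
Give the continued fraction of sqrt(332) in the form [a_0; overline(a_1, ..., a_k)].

Write x_i = (sqrt(332) + m_i)/d_i with (m_0, d_0) = (0, 1). a_0 = floor(sqrt(332)) = 18, since 18^2 = 324 <= 332 < 361 = 19^2.
Iterate m_{i+1} = d_i*a_i - m_i, d_{i+1} = (332 - m_{i+1}^2)/d_i, a_{i+1} = floor((a_0 + m_{i+1})/d_{i+1}):
  m_1 = 1*18 - 0 = 18, d_1 = (332 - 18^2)/1 = 8/1 = 8, a_1 = floor((18 + 18)/8) = 4.
  m_2 = 8*4 - 18 = 14, d_2 = (332 - 14^2)/8 = 136/8 = 17, a_2 = floor((18 + 14)/17) = 1.
  m_3 = 17*1 - 14 = 3, d_3 = (332 - 3^2)/17 = 323/17 = 19, a_3 = floor((18 + 3)/19) = 1.
  m_4 = 19*1 - 3 = 16, d_4 = (332 - 16^2)/19 = 76/19 = 4, a_4 = floor((18 + 16)/4) = 8.
  m_5 = 4*8 - 16 = 16, d_5 = (332 - 16^2)/4 = 76/4 = 19, a_5 = floor((18 + 16)/19) = 1.
  m_6 = 19*1 - 16 = 3, d_6 = (332 - 3^2)/19 = 323/19 = 17, a_6 = floor((18 + 3)/17) = 1.
  m_7 = 17*1 - 3 = 14, d_7 = (332 - 14^2)/17 = 136/17 = 8, a_7 = floor((18 + 14)/8) = 4.
  m_8 = 8*4 - 14 = 18, d_8 = (332 - 18^2)/8 = 8/8 = 1, a_8 = floor((18 + 18)/1) = 36.
  m_9 = 1*36 - 18 = 18, d_9 = (332 - 18^2)/1 = 8/1 = 8: (m_9, d_9) = (m_1, d_1) = (18, 8), so from here the quotients repeat a_1, ..., a_8; the period length is 8.
Hence the expansion of sqrt(332) is a_0 = 18 followed by the repeating block 4, 1, 1, 8, 1, 1, 4, 36 (period 8).

[18; overline(4, 1, 1, 8, 1, 1, 4, 36)]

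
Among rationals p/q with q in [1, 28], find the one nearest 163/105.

Expand x = 163/105 as a continued fraction with the Euclidean algorithm:
  163 = 1*105 + 58, so a_0 = 1.
  105 = 1*58 + 47, so a_1 = 1.
  58 = 1*47 + 11, so a_2 = 1.
  47 = 4*11 + 3, so a_3 = 4.
  11 = 3*3 + 2, so a_4 = 3.
  3 = 1*2 + 1, so a_5 = 1.
  2 = 2*1 + 0, so a_6 = 2.
so x = [1; 1, 1, 4, 3, 1, 2].
Convergents (p_i = a_i*p_{i-1} + p_{i-2}, q_i = a_i*q_{i-1} + q_{i-2} with p_{-2}=0, p_{-1}=1, q_{-2}=1, q_{-1}=0), until the denominator exceeds 28:
  i=0: a_0=1, p_0 = 1*1 + 0 = 1, q_0 = 1*0 + 1 = 1.
  i=1: a_1=1, p_1 = 1*1 + 1 = 2, q_1 = 1*1 + 0 = 1.
  i=2: a_2=1, p_2 = 1*2 + 1 = 3, q_2 = 1*1 + 1 = 2.
  i=3: a_3=4, p_3 = 4*3 + 2 = 14, q_3 = 4*2 + 1 = 9.
  i=4: a_4=3, p_4 = 3*14 + 3 = 45, q_4 = 3*9 + 2 = 29.
q_4 = 29 > 28, so the last convergent with denominator <= 28 is p_3/q_3 = 14/9.
The closest fraction with denominator <= 28 is either p_3/q_3 or the intermediate fraction (k*p_3 + p_2)/(k*q_3 + q_2) with the largest k >= 1 whose denominator stays <= 28; these approach x as k grows, and every other convergent or intermediate fraction in range is farther away.
Largest k: floor((28 - q_2)/q_3) = floor((28 - 2)/9) = 2.
That gives (2*14 + 3)/(2*9 + 2) = 31/20.
Compare the errors: |x - 14/9| = |163*9 - 14*105|/(105*9) = 3/945, and |x - 31/20| = |163*20 - 31*105|/(105*20) = 5/2100.
Cross-multiplying, 5*945 = 4725 < 6300 = 3*2100, so 5/2100 is smaller: the intermediate fraction 31/20 is closer to x than 14/9.

31/20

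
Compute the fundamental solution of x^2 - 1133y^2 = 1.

First expand sqrt(1133) as a continued fraction. With x_i = (sqrt(1133) + m_i)/d_i and (m_0, d_0) = (0, 1): a_0 = floor(sqrt(1133)) = 33, since 33^2 = 1089 <= 1133 < 1156 = 34^2.
Iterate m_{i+1} = d_i*a_i - m_i, d_{i+1} = (1133 - m_{i+1}^2)/d_i, a_{i+1} = floor((a_0 + m_{i+1})/d_{i+1}):
  m_1 = 1*33 - 0 = 33, d_1 = (1133 - 33^2)/1 = 44/1 = 44, a_1 = floor((33 + 33)/44) = 1.
  m_2 = 44*1 - 33 = 11, d_2 = (1133 - 11^2)/44 = 1012/44 = 23, a_2 = floor((33 + 11)/23) = 1.
  m_3 = 23*1 - 11 = 12, d_3 = (1133 - 12^2)/23 = 989/23 = 43, a_3 = floor((33 + 12)/43) = 1.
  m_4 = 43*1 - 12 = 31, d_4 = (1133 - 31^2)/43 = 172/43 = 4, a_4 = floor((33 + 31)/4) = 16.
  m_5 = 4*16 - 31 = 33, d_5 = (1133 - 33^2)/4 = 44/4 = 11, a_5 = floor((33 + 33)/11) = 6.
  m_6 = 11*6 - 33 = 33, d_6 = (1133 - 33^2)/11 = 44/11 = 4, a_6 = floor((33 + 33)/4) = 16.
  m_7 = 4*16 - 33 = 31, d_7 = (1133 - 31^2)/4 = 172/4 = 43, a_7 = floor((33 + 31)/43) = 1.
  m_8 = 43*1 - 31 = 12, d_8 = (1133 - 12^2)/43 = 989/43 = 23, a_8 = floor((33 + 12)/23) = 1.
  m_9 = 23*1 - 12 = 11, d_9 = (1133 - 11^2)/23 = 1012/23 = 44, a_9 = floor((33 + 11)/44) = 1.
  m_10 = 44*1 - 11 = 33, d_10 = (1133 - 33^2)/44 = 44/44 = 1, a_10 = floor((33 + 33)/1) = 66.
  m_11 = 1*66 - 33 = 33, d_11 = (1133 - 33^2)/1 = 44/1 = 44: (m_11, d_11) = (m_1, d_1) = (33, 44), so from here the quotients repeat a_1, ..., a_10; the period length is 10.
So sqrt(1133) = [33; (1, 1, 1, 16, 6, 16, 1, 1, 1, 66)] with period length k = 10.
k is even, so the fundamental solution of x^2 - 1133y^2 = 1 is (p_{k-1}, q_{k-1}) = (p_9, q_9); compute convergents through index 9.
Convergents (p_i = a_i*p_{i-1} + p_{i-2}, q_i = a_i*q_{i-1} + q_{i-2} with p_{-2}=0, p_{-1}=1, q_{-2}=1, q_{-1}=0):
  i=0: a_0=33, p_0 = 33*1 + 0 = 33, q_0 = 33*0 + 1 = 1.
  i=1: a_1=1, p_1 = 1*33 + 1 = 34, q_1 = 1*1 + 0 = 1.
  i=2: a_2=1, p_2 = 1*34 + 33 = 67, q_2 = 1*1 + 1 = 2.
  i=3: a_3=1, p_3 = 1*67 + 34 = 101, q_3 = 1*2 + 1 = 3.
  i=4: a_4=16, p_4 = 16*101 + 67 = 1683, q_4 = 16*3 + 2 = 50.
  i=5: a_5=6, p_5 = 6*1683 + 101 = 10199, q_5 = 6*50 + 3 = 303.
  i=6: a_6=16, p_6 = 16*10199 + 1683 = 164867, q_6 = 16*303 + 50 = 4898.
  i=7: a_7=1, p_7 = 1*164867 + 10199 = 175066, q_7 = 1*4898 + 303 = 5201.
  i=8: a_8=1, p_8 = 1*175066 + 164867 = 339933, q_8 = 1*5201 + 4898 = 10099.
  i=9: a_9=1, p_9 = 1*339933 + 175066 = 514999, q_9 = 1*10099 + 5201 = 15300.
Check: 514999^2 - 1133*15300^2 = 265223970001 - 265223970000 = 1, so (x, y) = (514999, 15300) solves the equation, and by the theorem it is the least positive solution.

(x, y) = (514999, 15300)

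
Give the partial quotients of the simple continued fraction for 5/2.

Run the Euclidean algorithm on 5 and 2; the successive quotients are the partial quotients a_0, a_1, ... (each step inverts the fractional part left over by the previous one):
  5 = 2*2 + 1, so a_0 = 2.
  2 = 2*1 + 0, so a_1 = 2.
The remainder reaches 0 after 2 divisions, so the expansion has 2 partial quotients, read off in order.

[2; 2]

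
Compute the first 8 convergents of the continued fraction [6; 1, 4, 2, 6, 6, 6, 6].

6/1, 7/1, 34/5, 75/11, 484/71, 2979/437, 18358/2693, 113127/16595

Using the convergent recurrence p_i = a_i*p_{i-1} + p_{i-2}, q_i = a_i*q_{i-1} + q_{i-2} with p_{-2}=0, p_{-1}=1, q_{-2}=1, q_{-1}=0:
  i=0: a_0=6, p_0 = 6*1 + 0 = 6, q_0 = 6*0 + 1 = 1.
  i=1: a_1=1, p_1 = 1*6 + 1 = 7, q_1 = 1*1 + 0 = 1.
  i=2: a_2=4, p_2 = 4*7 + 6 = 34, q_2 = 4*1 + 1 = 5.
  i=3: a_3=2, p_3 = 2*34 + 7 = 75, q_3 = 2*5 + 1 = 11.
  i=4: a_4=6, p_4 = 6*75 + 34 = 484, q_4 = 6*11 + 5 = 71.
  i=5: a_5=6, p_5 = 6*484 + 75 = 2979, q_5 = 6*71 + 11 = 437.
  i=6: a_6=6, p_6 = 6*2979 + 484 = 18358, q_6 = 6*437 + 71 = 2693.
  i=7: a_7=6, p_7 = 6*18358 + 2979 = 113127, q_7 = 6*2693 + 437 = 16595.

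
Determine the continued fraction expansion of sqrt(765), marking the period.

Write x_i = (sqrt(765) + m_i)/d_i with (m_0, d_0) = (0, 1). a_0 = floor(sqrt(765)) = 27, since 27^2 = 729 <= 765 < 784 = 28^2.
Iterate m_{i+1} = d_i*a_i - m_i, d_{i+1} = (765 - m_{i+1}^2)/d_i, a_{i+1} = floor((a_0 + m_{i+1})/d_{i+1}):
  m_1 = 1*27 - 0 = 27, d_1 = (765 - 27^2)/1 = 36/1 = 36, a_1 = floor((27 + 27)/36) = 1.
  m_2 = 36*1 - 27 = 9, d_2 = (765 - 9^2)/36 = 684/36 = 19, a_2 = floor((27 + 9)/19) = 1.
  m_3 = 19*1 - 9 = 10, d_3 = (765 - 10^2)/19 = 665/19 = 35, a_3 = floor((27 + 10)/35) = 1.
  m_4 = 35*1 - 10 = 25, d_4 = (765 - 25^2)/35 = 140/35 = 4, a_4 = floor((27 + 25)/4) = 13.
  m_5 = 4*13 - 25 = 27, d_5 = (765 - 27^2)/4 = 36/4 = 9, a_5 = floor((27 + 27)/9) = 6.
  m_6 = 9*6 - 27 = 27, d_6 = (765 - 27^2)/9 = 36/9 = 4, a_6 = floor((27 + 27)/4) = 13.
  m_7 = 4*13 - 27 = 25, d_7 = (765 - 25^2)/4 = 140/4 = 35, a_7 = floor((27 + 25)/35) = 1.
  m_8 = 35*1 - 25 = 10, d_8 = (765 - 10^2)/35 = 665/35 = 19, a_8 = floor((27 + 10)/19) = 1.
  m_9 = 19*1 - 10 = 9, d_9 = (765 - 9^2)/19 = 684/19 = 36, a_9 = floor((27 + 9)/36) = 1.
  m_10 = 36*1 - 9 = 27, d_10 = (765 - 27^2)/36 = 36/36 = 1, a_10 = floor((27 + 27)/1) = 54.
  m_11 = 1*54 - 27 = 27, d_11 = (765 - 27^2)/1 = 36/1 = 36: (m_11, d_11) = (m_1, d_1) = (27, 36), so from here the quotients repeat a_1, ..., a_10; the period length is 10.
Hence the expansion of sqrt(765) is a_0 = 27 followed by the repeating block 1, 1, 1, 13, 6, 13, 1, 1, 1, 54 (period 10).

[27; (1, 1, 1, 13, 6, 13, 1, 1, 1, 54)]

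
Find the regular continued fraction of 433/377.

Run the Euclidean algorithm on 433 and 377; the successive quotients are the partial quotients a_0, a_1, ... (each step inverts the fractional part left over by the previous one):
  433 = 1*377 + 56, so a_0 = 1.
  377 = 6*56 + 41, so a_1 = 6.
  56 = 1*41 + 15, so a_2 = 1.
  41 = 2*15 + 11, so a_3 = 2.
  15 = 1*11 + 4, so a_4 = 1.
  11 = 2*4 + 3, so a_5 = 2.
  4 = 1*3 + 1, so a_6 = 1.
  3 = 3*1 + 0, so a_7 = 3.
The remainder reaches 0 after 8 divisions, so the expansion has 8 partial quotients, read off in order.

[1; 6, 1, 2, 1, 2, 1, 3]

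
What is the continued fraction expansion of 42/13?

[3; 4, 3]

Run the Euclidean algorithm on 42 and 13; the successive quotients are the partial quotients a_0, a_1, ... (each step inverts the fractional part left over by the previous one):
  42 = 3*13 + 3, so a_0 = 3.
  13 = 4*3 + 1, so a_1 = 4.
  3 = 3*1 + 0, so a_2 = 3.
The remainder reaches 0 after 3 divisions, so the expansion has 3 partial quotients, read off in order.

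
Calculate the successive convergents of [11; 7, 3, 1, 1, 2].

Using the convergent recurrence p_i = a_i*p_{i-1} + p_{i-2}, q_i = a_i*q_{i-1} + q_{i-2} with p_{-2}=0, p_{-1}=1, q_{-2}=1, q_{-1}=0:
  i=0: a_0=11, p_0 = 11*1 + 0 = 11, q_0 = 11*0 + 1 = 1.
  i=1: a_1=7, p_1 = 7*11 + 1 = 78, q_1 = 7*1 + 0 = 7.
  i=2: a_2=3, p_2 = 3*78 + 11 = 245, q_2 = 3*7 + 1 = 22.
  i=3: a_3=1, p_3 = 1*245 + 78 = 323, q_3 = 1*22 + 7 = 29.
  i=4: a_4=1, p_4 = 1*323 + 245 = 568, q_4 = 1*29 + 22 = 51.
  i=5: a_5=2, p_5 = 2*568 + 323 = 1459, q_5 = 2*51 + 29 = 131.

11/1, 78/7, 245/22, 323/29, 568/51, 1459/131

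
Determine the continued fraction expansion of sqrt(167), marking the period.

Write x_i = (sqrt(167) + m_i)/d_i with (m_0, d_0) = (0, 1). a_0 = floor(sqrt(167)) = 12, since 12^2 = 144 <= 167 < 169 = 13^2.
Iterate m_{i+1} = d_i*a_i - m_i, d_{i+1} = (167 - m_{i+1}^2)/d_i, a_{i+1} = floor((a_0 + m_{i+1})/d_{i+1}):
  m_1 = 1*12 - 0 = 12, d_1 = (167 - 12^2)/1 = 23/1 = 23, a_1 = floor((12 + 12)/23) = 1.
  m_2 = 23*1 - 12 = 11, d_2 = (167 - 11^2)/23 = 46/23 = 2, a_2 = floor((12 + 11)/2) = 11.
  m_3 = 2*11 - 11 = 11, d_3 = (167 - 11^2)/2 = 46/2 = 23, a_3 = floor((12 + 11)/23) = 1.
  m_4 = 23*1 - 11 = 12, d_4 = (167 - 12^2)/23 = 23/23 = 1, a_4 = floor((12 + 12)/1) = 24.
  m_5 = 1*24 - 12 = 12, d_5 = (167 - 12^2)/1 = 23/1 = 23: (m_5, d_5) = (m_1, d_1) = (12, 23), so from here the quotients repeat a_1, ..., a_4; the period length is 4.
Hence the expansion of sqrt(167) is a_0 = 12 followed by the repeating block 1, 11, 1, 24 (period 4).

[12; (1, 11, 1, 24)]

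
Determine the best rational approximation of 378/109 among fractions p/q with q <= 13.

45/13

Expand x = 378/109 as a continued fraction with the Euclidean algorithm:
  378 = 3*109 + 51, so a_0 = 3.
  109 = 2*51 + 7, so a_1 = 2.
  51 = 7*7 + 2, so a_2 = 7.
  7 = 3*2 + 1, so a_3 = 3.
  2 = 2*1 + 0, so a_4 = 2.
so x = [3; 2, 7, 3, 2].
Convergents (p_i = a_i*p_{i-1} + p_{i-2}, q_i = a_i*q_{i-1} + q_{i-2} with p_{-2}=0, p_{-1}=1, q_{-2}=1, q_{-1}=0), until the denominator exceeds 13:
  i=0: a_0=3, p_0 = 3*1 + 0 = 3, q_0 = 3*0 + 1 = 1.
  i=1: a_1=2, p_1 = 2*3 + 1 = 7, q_1 = 2*1 + 0 = 2.
  i=2: a_2=7, p_2 = 7*7 + 3 = 52, q_2 = 7*2 + 1 = 15.
q_2 = 15 > 13, so the last convergent with denominator <= 13 is p_1/q_1 = 7/2.
The closest fraction with denominator <= 13 is either p_1/q_1 or the intermediate fraction (k*p_1 + p_0)/(k*q_1 + q_0) with the largest k >= 1 whose denominator stays <= 13; these approach x as k grows, and every other convergent or intermediate fraction in range is farther away.
Largest k: floor((13 - q_0)/q_1) = floor((13 - 1)/2) = 6.
That gives (6*7 + 3)/(6*2 + 1) = 45/13.
Compare the errors: |x - 7/2| = |378*2 - 7*109|/(109*2) = 7/218, and |x - 45/13| = |378*13 - 45*109|/(109*13) = 9/1417.
Cross-multiplying, 9*218 = 1962 < 9919 = 7*1417, so 9/1417 is smaller: the intermediate fraction 45/13 is closer to x than 7/2.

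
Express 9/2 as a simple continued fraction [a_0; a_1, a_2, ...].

[4; 2]

Run the Euclidean algorithm on 9 and 2; the successive quotients are the partial quotients a_0, a_1, ... (each step inverts the fractional part left over by the previous one):
  9 = 4*2 + 1, so a_0 = 4.
  2 = 2*1 + 0, so a_1 = 2.
The remainder reaches 0 after 2 divisions, so the expansion has 2 partial quotients, read off in order.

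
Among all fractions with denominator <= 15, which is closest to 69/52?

4/3

Expand x = 69/52 as a continued fraction with the Euclidean algorithm:
  69 = 1*52 + 17, so a_0 = 1.
  52 = 3*17 + 1, so a_1 = 3.
  17 = 17*1 + 0, so a_2 = 17.
so x = [1; 3, 17].
Convergents (p_i = a_i*p_{i-1} + p_{i-2}, q_i = a_i*q_{i-1} + q_{i-2} with p_{-2}=0, p_{-1}=1, q_{-2}=1, q_{-1}=0), until the denominator exceeds 15:
  i=0: a_0=1, p_0 = 1*1 + 0 = 1, q_0 = 1*0 + 1 = 1.
  i=1: a_1=3, p_1 = 3*1 + 1 = 4, q_1 = 3*1 + 0 = 3.
  i=2: a_2=17, p_2 = 17*4 + 1 = 69, q_2 = 17*3 + 1 = 52.
q_2 = 52 > 15, so the last convergent with denominator <= 15 is p_1/q_1 = 4/3.
The closest fraction with denominator <= 15 is either p_1/q_1 or the intermediate fraction (k*p_1 + p_0)/(k*q_1 + q_0) with the largest k >= 1 whose denominator stays <= 15; these approach x as k grows, and every other convergent or intermediate fraction in range is farther away.
Largest k: floor((15 - q_0)/q_1) = floor((15 - 1)/3) = 4.
That gives (4*4 + 1)/(4*3 + 1) = 17/13.
Compare the errors: |x - 4/3| = |69*3 - 4*52|/(52*3) = 1/156, and |x - 17/13| = |69*13 - 17*52|/(52*13) = 13/676.
Cross-multiplying, 1*676 = 676 < 2028 = 13*156, so 1/156 is smaller: the convergent 4/3 is closer to x than 17/13.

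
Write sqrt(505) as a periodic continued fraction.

[22; (2, 8, 2, 44)]

Write x_i = (sqrt(505) + m_i)/d_i with (m_0, d_0) = (0, 1). a_0 = floor(sqrt(505)) = 22, since 22^2 = 484 <= 505 < 529 = 23^2.
Iterate m_{i+1} = d_i*a_i - m_i, d_{i+1} = (505 - m_{i+1}^2)/d_i, a_{i+1} = floor((a_0 + m_{i+1})/d_{i+1}):
  m_1 = 1*22 - 0 = 22, d_1 = (505 - 22^2)/1 = 21/1 = 21, a_1 = floor((22 + 22)/21) = 2.
  m_2 = 21*2 - 22 = 20, d_2 = (505 - 20^2)/21 = 105/21 = 5, a_2 = floor((22 + 20)/5) = 8.
  m_3 = 5*8 - 20 = 20, d_3 = (505 - 20^2)/5 = 105/5 = 21, a_3 = floor((22 + 20)/21) = 2.
  m_4 = 21*2 - 20 = 22, d_4 = (505 - 22^2)/21 = 21/21 = 1, a_4 = floor((22 + 22)/1) = 44.
  m_5 = 1*44 - 22 = 22, d_5 = (505 - 22^2)/1 = 21/1 = 21: (m_5, d_5) = (m_1, d_1) = (22, 21), so from here the quotients repeat a_1, ..., a_4; the period length is 4.
Hence the expansion of sqrt(505) is a_0 = 22 followed by the repeating block 2, 8, 2, 44 (period 4).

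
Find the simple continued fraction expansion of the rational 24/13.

Run the Euclidean algorithm on 24 and 13; the successive quotients are the partial quotients a_0, a_1, ... (each step inverts the fractional part left over by the previous one):
  24 = 1*13 + 11, so a_0 = 1.
  13 = 1*11 + 2, so a_1 = 1.
  11 = 5*2 + 1, so a_2 = 5.
  2 = 2*1 + 0, so a_3 = 2.
The remainder reaches 0 after 4 divisions, so the expansion has 4 partial quotients, read off in order.

[1; 1, 5, 2]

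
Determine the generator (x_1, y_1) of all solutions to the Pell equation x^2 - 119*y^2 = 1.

First expand sqrt(119) as a continued fraction. With x_i = (sqrt(119) + m_i)/d_i and (m_0, d_0) = (0, 1): a_0 = floor(sqrt(119)) = 10, since 10^2 = 100 <= 119 < 121 = 11^2.
Iterate m_{i+1} = d_i*a_i - m_i, d_{i+1} = (119 - m_{i+1}^2)/d_i, a_{i+1} = floor((a_0 + m_{i+1})/d_{i+1}):
  m_1 = 1*10 - 0 = 10, d_1 = (119 - 10^2)/1 = 19/1 = 19, a_1 = floor((10 + 10)/19) = 1.
  m_2 = 19*1 - 10 = 9, d_2 = (119 - 9^2)/19 = 38/19 = 2, a_2 = floor((10 + 9)/2) = 9.
  m_3 = 2*9 - 9 = 9, d_3 = (119 - 9^2)/2 = 38/2 = 19, a_3 = floor((10 + 9)/19) = 1.
  m_4 = 19*1 - 9 = 10, d_4 = (119 - 10^2)/19 = 19/19 = 1, a_4 = floor((10 + 10)/1) = 20.
  m_5 = 1*20 - 10 = 10, d_5 = (119 - 10^2)/1 = 19/1 = 19: (m_5, d_5) = (m_1, d_1) = (10, 19), so from here the quotients repeat a_1, ..., a_4; the period length is 4.
So sqrt(119) = [10; (1, 9, 1, 20)] with period length k = 4.
k is even, so the fundamental solution of x^2 - 119y^2 = 1 is (p_{k-1}, q_{k-1}) = (p_3, q_3); compute convergents through index 3.
Convergents (p_i = a_i*p_{i-1} + p_{i-2}, q_i = a_i*q_{i-1} + q_{i-2} with p_{-2}=0, p_{-1}=1, q_{-2}=1, q_{-1}=0):
  i=0: a_0=10, p_0 = 10*1 + 0 = 10, q_0 = 10*0 + 1 = 1.
  i=1: a_1=1, p_1 = 1*10 + 1 = 11, q_1 = 1*1 + 0 = 1.
  i=2: a_2=9, p_2 = 9*11 + 10 = 109, q_2 = 9*1 + 1 = 10.
  i=3: a_3=1, p_3 = 1*109 + 11 = 120, q_3 = 1*10 + 1 = 11.
Check: 120^2 - 119*11^2 = 14400 - 14399 = 1, so (x, y) = (120, 11) solves the equation, and by the theorem it is the least positive solution.

(x, y) = (120, 11)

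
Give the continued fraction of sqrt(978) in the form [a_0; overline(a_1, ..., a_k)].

Write x_i = (sqrt(978) + m_i)/d_i with (m_0, d_0) = (0, 1). a_0 = floor(sqrt(978)) = 31, since 31^2 = 961 <= 978 < 1024 = 32^2.
Iterate m_{i+1} = d_i*a_i - m_i, d_{i+1} = (978 - m_{i+1}^2)/d_i, a_{i+1} = floor((a_0 + m_{i+1})/d_{i+1}):
  m_1 = 1*31 - 0 = 31, d_1 = (978 - 31^2)/1 = 17/1 = 17, a_1 = floor((31 + 31)/17) = 3.
  m_2 = 17*3 - 31 = 20, d_2 = (978 - 20^2)/17 = 578/17 = 34, a_2 = floor((31 + 20)/34) = 1.
  m_3 = 34*1 - 20 = 14, d_3 = (978 - 14^2)/34 = 782/34 = 23, a_3 = floor((31 + 14)/23) = 1.
  m_4 = 23*1 - 14 = 9, d_4 = (978 - 9^2)/23 = 897/23 = 39, a_4 = floor((31 + 9)/39) = 1.
  m_5 = 39*1 - 9 = 30, d_5 = (978 - 30^2)/39 = 78/39 = 2, a_5 = floor((31 + 30)/2) = 30.
  m_6 = 2*30 - 30 = 30, d_6 = (978 - 30^2)/2 = 78/2 = 39, a_6 = floor((31 + 30)/39) = 1.
  m_7 = 39*1 - 30 = 9, d_7 = (978 - 9^2)/39 = 897/39 = 23, a_7 = floor((31 + 9)/23) = 1.
  m_8 = 23*1 - 9 = 14, d_8 = (978 - 14^2)/23 = 782/23 = 34, a_8 = floor((31 + 14)/34) = 1.
  m_9 = 34*1 - 14 = 20, d_9 = (978 - 20^2)/34 = 578/34 = 17, a_9 = floor((31 + 20)/17) = 3.
  m_10 = 17*3 - 20 = 31, d_10 = (978 - 31^2)/17 = 17/17 = 1, a_10 = floor((31 + 31)/1) = 62.
  m_11 = 1*62 - 31 = 31, d_11 = (978 - 31^2)/1 = 17/1 = 17: (m_11, d_11) = (m_1, d_1) = (31, 17), so from here the quotients repeat a_1, ..., a_10; the period length is 10.
Hence the expansion of sqrt(978) is a_0 = 31 followed by the repeating block 3, 1, 1, 1, 30, 1, 1, 1, 3, 62 (period 10).

[31; overline(3, 1, 1, 1, 30, 1, 1, 1, 3, 62)]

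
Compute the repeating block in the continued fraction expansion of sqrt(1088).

Write x_i = (sqrt(1088) + m_i)/d_i with (m_0, d_0) = (0, 1). a_0 = floor(sqrt(1088)) = 32, since 32^2 = 1024 <= 1088 < 1089 = 33^2.
Iterate m_{i+1} = d_i*a_i - m_i, d_{i+1} = (1088 - m_{i+1}^2)/d_i, a_{i+1} = floor((a_0 + m_{i+1})/d_{i+1}):
  m_1 = 1*32 - 0 = 32, d_1 = (1088 - 32^2)/1 = 64/1 = 64, a_1 = floor((32 + 32)/64) = 1.
  m_2 = 64*1 - 32 = 32, d_2 = (1088 - 32^2)/64 = 64/64 = 1, a_2 = floor((32 + 32)/1) = 64.
  m_3 = 1*64 - 32 = 32, d_3 = (1088 - 32^2)/1 = 64/1 = 64: (m_3, d_3) = (m_1, d_1) = (32, 64), so from here the quotients repeat a_1, a_2; the period length is 2.
Hence the expansion of sqrt(1088) is a_0 = 32 followed by the repeating block 1, 64 (period 2).

[32; (1, 64)]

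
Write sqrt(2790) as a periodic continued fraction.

[52; (1, 4, 1, 1, 3, 10, 3, 1, 1, 4, 1, 104)]

Write x_i = (sqrt(2790) + m_i)/d_i with (m_0, d_0) = (0, 1). a_0 = floor(sqrt(2790)) = 52, since 52^2 = 2704 <= 2790 < 2809 = 53^2.
Iterate m_{i+1} = d_i*a_i - m_i, d_{i+1} = (2790 - m_{i+1}^2)/d_i, a_{i+1} = floor((a_0 + m_{i+1})/d_{i+1}):
  m_1 = 1*52 - 0 = 52, d_1 = (2790 - 52^2)/1 = 86/1 = 86, a_1 = floor((52 + 52)/86) = 1.
  m_2 = 86*1 - 52 = 34, d_2 = (2790 - 34^2)/86 = 1634/86 = 19, a_2 = floor((52 + 34)/19) = 4.
  m_3 = 19*4 - 34 = 42, d_3 = (2790 - 42^2)/19 = 1026/19 = 54, a_3 = floor((52 + 42)/54) = 1.
  m_4 = 54*1 - 42 = 12, d_4 = (2790 - 12^2)/54 = 2646/54 = 49, a_4 = floor((52 + 12)/49) = 1.
  m_5 = 49*1 - 12 = 37, d_5 = (2790 - 37^2)/49 = 1421/49 = 29, a_5 = floor((52 + 37)/29) = 3.
  m_6 = 29*3 - 37 = 50, d_6 = (2790 - 50^2)/29 = 290/29 = 10, a_6 = floor((52 + 50)/10) = 10.
  m_7 = 10*10 - 50 = 50, d_7 = (2790 - 50^2)/10 = 290/10 = 29, a_7 = floor((52 + 50)/29) = 3.
  m_8 = 29*3 - 50 = 37, d_8 = (2790 - 37^2)/29 = 1421/29 = 49, a_8 = floor((52 + 37)/49) = 1.
  m_9 = 49*1 - 37 = 12, d_9 = (2790 - 12^2)/49 = 2646/49 = 54, a_9 = floor((52 + 12)/54) = 1.
  m_10 = 54*1 - 12 = 42, d_10 = (2790 - 42^2)/54 = 1026/54 = 19, a_10 = floor((52 + 42)/19) = 4.
  m_11 = 19*4 - 42 = 34, d_11 = (2790 - 34^2)/19 = 1634/19 = 86, a_11 = floor((52 + 34)/86) = 1.
  m_12 = 86*1 - 34 = 52, d_12 = (2790 - 52^2)/86 = 86/86 = 1, a_12 = floor((52 + 52)/1) = 104.
  m_13 = 1*104 - 52 = 52, d_13 = (2790 - 52^2)/1 = 86/1 = 86: (m_13, d_13) = (m_1, d_1) = (52, 86), so from here the quotients repeat a_1, ..., a_12; the period length is 12.
Hence the expansion of sqrt(2790) is a_0 = 52 followed by the repeating block 1, 4, 1, 1, 3, 10, 3, 1, 1, 4, 1, 104 (period 12).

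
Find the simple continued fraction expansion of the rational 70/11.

Run the Euclidean algorithm on 70 and 11; the successive quotients are the partial quotients a_0, a_1, ... (each step inverts the fractional part left over by the previous one):
  70 = 6*11 + 4, so a_0 = 6.
  11 = 2*4 + 3, so a_1 = 2.
  4 = 1*3 + 1, so a_2 = 1.
  3 = 3*1 + 0, so a_3 = 3.
The remainder reaches 0 after 4 divisions, so the expansion has 4 partial quotients, read off in order.

[6; 2, 1, 3]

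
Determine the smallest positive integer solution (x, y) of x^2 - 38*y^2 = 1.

(x, y) = (37, 6)

First expand sqrt(38) as a continued fraction. With x_i = (sqrt(38) + m_i)/d_i and (m_0, d_0) = (0, 1): a_0 = floor(sqrt(38)) = 6, since 6^2 = 36 <= 38 < 49 = 7^2.
Iterate m_{i+1} = d_i*a_i - m_i, d_{i+1} = (38 - m_{i+1}^2)/d_i, a_{i+1} = floor((a_0 + m_{i+1})/d_{i+1}):
  m_1 = 1*6 - 0 = 6, d_1 = (38 - 6^2)/1 = 2/1 = 2, a_1 = floor((6 + 6)/2) = 6.
  m_2 = 2*6 - 6 = 6, d_2 = (38 - 6^2)/2 = 2/2 = 1, a_2 = floor((6 + 6)/1) = 12.
  m_3 = 1*12 - 6 = 6, d_3 = (38 - 6^2)/1 = 2/1 = 2: (m_3, d_3) = (m_1, d_1) = (6, 2), so from here the quotients repeat a_1, a_2; the period length is 2.
So sqrt(38) = [6; (6, 12)] with period length k = 2.
k is even, so the fundamental solution of x^2 - 38y^2 = 1 is (p_{k-1}, q_{k-1}) = (p_1, q_1); compute convergents through index 1.
Convergents (p_i = a_i*p_{i-1} + p_{i-2}, q_i = a_i*q_{i-1} + q_{i-2} with p_{-2}=0, p_{-1}=1, q_{-2}=1, q_{-1}=0):
  i=0: a_0=6, p_0 = 6*1 + 0 = 6, q_0 = 6*0 + 1 = 1.
  i=1: a_1=6, p_1 = 6*6 + 1 = 37, q_1 = 6*1 + 0 = 6.
Check: 37^2 - 38*6^2 = 1369 - 1368 = 1, so (x, y) = (37, 6) solves the equation, and by the theorem it is the least positive solution.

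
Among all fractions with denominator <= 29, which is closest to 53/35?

Expand x = 53/35 as a continued fraction with the Euclidean algorithm:
  53 = 1*35 + 18, so a_0 = 1.
  35 = 1*18 + 17, so a_1 = 1.
  18 = 1*17 + 1, so a_2 = 1.
  17 = 17*1 + 0, so a_3 = 17.
so x = [1; 1, 1, 17].
Convergents (p_i = a_i*p_{i-1} + p_{i-2}, q_i = a_i*q_{i-1} + q_{i-2} with p_{-2}=0, p_{-1}=1, q_{-2}=1, q_{-1}=0), until the denominator exceeds 29:
  i=0: a_0=1, p_0 = 1*1 + 0 = 1, q_0 = 1*0 + 1 = 1.
  i=1: a_1=1, p_1 = 1*1 + 1 = 2, q_1 = 1*1 + 0 = 1.
  i=2: a_2=1, p_2 = 1*2 + 1 = 3, q_2 = 1*1 + 1 = 2.
  i=3: a_3=17, p_3 = 17*3 + 2 = 53, q_3 = 17*2 + 1 = 35.
q_3 = 35 > 29, so the last convergent with denominator <= 29 is p_2/q_2 = 3/2.
The closest fraction with denominator <= 29 is either p_2/q_2 or the intermediate fraction (k*p_2 + p_1)/(k*q_2 + q_1) with the largest k >= 1 whose denominator stays <= 29; these approach x as k grows, and every other convergent or intermediate fraction in range is farther away.
Largest k: floor((29 - q_1)/q_2) = floor((29 - 1)/2) = 14.
That gives (14*3 + 2)/(14*2 + 1) = 44/29.
Compare the errors: |x - 3/2| = |53*2 - 3*35|/(35*2) = 1/70, and |x - 44/29| = |53*29 - 44*35|/(35*29) = 3/1015.
Cross-multiplying, 3*70 = 210 < 1015 = 1*1015, so 3/1015 is smaller: the intermediate fraction 44/29 is closer to x than 3/2.

44/29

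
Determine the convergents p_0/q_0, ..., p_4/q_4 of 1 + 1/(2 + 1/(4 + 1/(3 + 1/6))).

1/1, 3/2, 13/9, 42/29, 265/183

Using the convergent recurrence p_i = a_i*p_{i-1} + p_{i-2}, q_i = a_i*q_{i-1} + q_{i-2} with p_{-2}=0, p_{-1}=1, q_{-2}=1, q_{-1}=0:
  i=0: a_0=1, p_0 = 1*1 + 0 = 1, q_0 = 1*0 + 1 = 1.
  i=1: a_1=2, p_1 = 2*1 + 1 = 3, q_1 = 2*1 + 0 = 2.
  i=2: a_2=4, p_2 = 4*3 + 1 = 13, q_2 = 4*2 + 1 = 9.
  i=3: a_3=3, p_3 = 3*13 + 3 = 42, q_3 = 3*9 + 2 = 29.
  i=4: a_4=6, p_4 = 6*42 + 13 = 265, q_4 = 6*29 + 9 = 183.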